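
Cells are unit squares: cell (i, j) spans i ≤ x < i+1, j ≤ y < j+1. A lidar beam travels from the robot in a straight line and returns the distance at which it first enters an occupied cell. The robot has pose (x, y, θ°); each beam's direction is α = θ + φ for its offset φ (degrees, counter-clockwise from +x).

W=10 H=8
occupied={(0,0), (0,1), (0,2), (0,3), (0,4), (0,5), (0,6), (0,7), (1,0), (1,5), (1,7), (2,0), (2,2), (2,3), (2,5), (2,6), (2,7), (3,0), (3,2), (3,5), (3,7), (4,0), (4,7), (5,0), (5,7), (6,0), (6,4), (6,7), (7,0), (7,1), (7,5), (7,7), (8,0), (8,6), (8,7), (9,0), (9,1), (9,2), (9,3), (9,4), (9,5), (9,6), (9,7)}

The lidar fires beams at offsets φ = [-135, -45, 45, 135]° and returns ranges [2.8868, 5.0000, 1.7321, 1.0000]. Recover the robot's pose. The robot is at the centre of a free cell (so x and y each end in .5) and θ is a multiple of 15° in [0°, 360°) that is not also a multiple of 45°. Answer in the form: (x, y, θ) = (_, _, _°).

The pose lattice has 37·16 = 592 candidates. Test each by forward raycasting.
  (6.5, 1.5, 240°): beam 1 = 5.6940 ≠ 2.8868 ✗
  (3.5, 4.5, 255°): beam 1 = 0.5774 ≠ 2.8868 ✗
  (7.5, 6.5, 120°): beam 1 = 0.5176 ≠ 2.8868 ✗
  …
  (6.5, 2.5, 195°): r_1=2.8868, r_2=5.0000, r_3=1.7321, r_4=1.0000 — all match ✓
Only this pose fits every beam.

(x, y, θ) = (6.5, 2.5, 195°)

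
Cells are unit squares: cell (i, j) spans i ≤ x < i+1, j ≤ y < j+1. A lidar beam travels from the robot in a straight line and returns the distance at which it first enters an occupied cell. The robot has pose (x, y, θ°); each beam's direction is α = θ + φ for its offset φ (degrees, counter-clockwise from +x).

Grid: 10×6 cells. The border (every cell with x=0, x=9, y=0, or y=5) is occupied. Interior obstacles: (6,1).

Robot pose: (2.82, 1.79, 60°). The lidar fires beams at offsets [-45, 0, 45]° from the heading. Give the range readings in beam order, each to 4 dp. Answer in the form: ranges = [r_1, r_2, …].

beam 1: φ=-45°, α=15°
  d=(0.9659,0.2588)  start (2,1)  tX=0.1863 tY=0.8114  stride 1/|dx|=1.0353 1/|dy|=3.8637
    cross x-line → (3,1), t=0.1863
    cross y-line → (3,2), t=0.8114
    cross x-line → (4,2), t=1.2216
    cross x-line → (5,2), t=2.2569
    cross x-line → (6,2), t=3.2922
    cross x-line → (7,2), t=4.3275
    cross y-line → (7,3), t=4.6751
    cross x-line → (8,3), t=5.3627
    cross x-line → (9,3), t=6.3980 (wall)
  → r_1 = 6.3980
beam 2: φ=0°, α=60°
  d=(0.5000,0.8660)  start (2,1)  tX=0.3600 tY=0.2425  stride 1/|dx|=2.0000 1/|dy|=1.1547
    cross y-line → (2,2), t=0.2425
    cross x-line → (3,2), t=0.3600
    cross y-line → (3,3), t=1.3972
    cross x-line → (4,3), t=2.3600
    cross y-line → (4,4), t=2.5519
    cross y-line → (4,5), t=3.7066 (wall)
  → r_2 = 3.7066
beam 3: φ=45°, α=105°
  d=(-0.2588,0.9659)  start (2,1)  tX=3.1682 tY=0.2174  stride 1/|dx|=3.8637 1/|dy|=1.0353
    cross y-line → (2,2), t=0.2174
    cross y-line → (2,3), t=1.2527
    cross y-line → (2,4), t=2.2880
    cross x-line → (1,4), t=3.1682
    cross y-line → (1,5), t=3.3232 (wall)
  → r_3 = 3.3232

ranges = [6.3980, 3.7066, 3.3232]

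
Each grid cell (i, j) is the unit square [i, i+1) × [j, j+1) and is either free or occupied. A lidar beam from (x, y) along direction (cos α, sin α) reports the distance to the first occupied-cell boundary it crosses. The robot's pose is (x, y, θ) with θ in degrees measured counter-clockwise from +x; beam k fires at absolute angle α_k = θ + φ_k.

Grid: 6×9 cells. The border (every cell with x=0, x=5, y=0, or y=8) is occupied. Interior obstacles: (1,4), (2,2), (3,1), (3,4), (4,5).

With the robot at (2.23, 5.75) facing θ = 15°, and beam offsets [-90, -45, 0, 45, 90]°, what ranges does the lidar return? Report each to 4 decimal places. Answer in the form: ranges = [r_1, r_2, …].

ranges = [2.8470, 1.5000, 2.8677, 2.5981, 2.3294]

beam 1: φ=-90°, α=285°
  d=(0.2588,-0.9659)  start (2,5)  tX=2.9751 tY=0.7765  stride 1/|dx|=3.8637 1/|dy|=1.0353
    cross y-line → (2,4), t=0.7765
    cross y-line → (2,3), t=1.8117
    cross y-line → (2,2), t=2.8470 (wall)
  → r_1 = 2.8470
beam 2: φ=-45°, α=330°
  d=(0.8660,-0.5000)  start (2,5)  tX=0.8891 tY=1.5000  stride 1/|dx|=1.1547 1/|dy|=2.0000
    cross x-line → (3,5), t=0.8891
    cross y-line → (3,4), t=1.5000 (wall)
  → r_2 = 1.5000
beam 3: φ=0°, α=15°
  d=(0.9659,0.2588)  start (2,5)  tX=0.7972 tY=0.9659  stride 1/|dx|=1.0353 1/|dy|=3.8637
    cross x-line → (3,5), t=0.7972
    cross y-line → (3,6), t=0.9659
    cross x-line → (4,6), t=1.8324
    cross x-line → (5,6), t=2.8677 (wall)
  → r_3 = 2.8677
beam 4: φ=45°, α=60°
  d=(0.5000,0.8660)  start (2,5)  tX=1.5400 tY=0.2887  stride 1/|dx|=2.0000 1/|dy|=1.1547
    cross y-line → (2,6), t=0.2887
    cross y-line → (2,7), t=1.4434
    cross x-line → (3,7), t=1.5400
    cross y-line → (3,8), t=2.5981 (wall)
  → r_4 = 2.5981
beam 5: φ=90°, α=105°
  d=(-0.2588,0.9659)  start (2,5)  tX=0.8887 tY=0.2588  stride 1/|dx|=3.8637 1/|dy|=1.0353
    cross y-line → (2,6), t=0.2588
    cross x-line → (1,6), t=0.8887
    cross y-line → (1,7), t=1.2941
    cross y-line → (1,8), t=2.3294 (wall)
  → r_5 = 2.3294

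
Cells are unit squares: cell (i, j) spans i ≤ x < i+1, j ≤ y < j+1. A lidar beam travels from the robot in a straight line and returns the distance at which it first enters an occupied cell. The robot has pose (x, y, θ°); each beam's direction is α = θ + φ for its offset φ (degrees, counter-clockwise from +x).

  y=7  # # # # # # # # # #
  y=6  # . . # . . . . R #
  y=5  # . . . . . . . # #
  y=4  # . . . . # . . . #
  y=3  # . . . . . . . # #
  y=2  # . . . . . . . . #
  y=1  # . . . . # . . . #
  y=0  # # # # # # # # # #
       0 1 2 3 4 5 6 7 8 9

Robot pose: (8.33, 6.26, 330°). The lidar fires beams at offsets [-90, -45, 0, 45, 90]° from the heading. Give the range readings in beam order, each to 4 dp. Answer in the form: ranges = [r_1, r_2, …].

beam 1: φ=-90°, α=240°
  cosα=-0.5000 sinα=-0.8660 | (8,6) | tMaxX 0.6600 tMaxY 0.3002 | tΔX 2.0000 tΔY 1.1547
    t=0.3002 [y] (8,5) — stop
  → r_1 = 0.3002
beam 2: φ=-45°, α=285°
  cosα=0.2588 sinα=-0.9659 | (8,6) | tMaxX 2.5887 tMaxY 0.2692 | tΔX 3.8637 tΔY 1.0353
    t=0.2692 [y] (8,5) — stop
  → r_2 = 0.2692
beam 3: φ=0°, α=330°
  cosα=0.8660 sinα=-0.5000 | (8,6) | tMaxX 0.7736 tMaxY 0.5200 | tΔX 1.1547 tΔY 2.0000
    t=0.5200 [y] (8,5) — stop
  → r_3 = 0.5200
beam 4: φ=45°, α=15°
  cosα=0.9659 sinα=0.2588 | (8,6) | tMaxX 0.6936 tMaxY 2.8591 | tΔX 1.0353 tΔY 3.8637
    t=0.6936 [x] (9,6) — stop
  → r_4 = 0.6936
beam 5: φ=90°, α=60°
  cosα=0.5000 sinα=0.8660 | (8,6) | tMaxX 1.3400 tMaxY 0.8545 | tΔX 2.0000 tΔY 1.1547
    t=0.8545 [y] (8,7) — stop
  → r_5 = 0.8545

ranges = [0.3002, 0.2692, 0.5200, 0.6936, 0.8545]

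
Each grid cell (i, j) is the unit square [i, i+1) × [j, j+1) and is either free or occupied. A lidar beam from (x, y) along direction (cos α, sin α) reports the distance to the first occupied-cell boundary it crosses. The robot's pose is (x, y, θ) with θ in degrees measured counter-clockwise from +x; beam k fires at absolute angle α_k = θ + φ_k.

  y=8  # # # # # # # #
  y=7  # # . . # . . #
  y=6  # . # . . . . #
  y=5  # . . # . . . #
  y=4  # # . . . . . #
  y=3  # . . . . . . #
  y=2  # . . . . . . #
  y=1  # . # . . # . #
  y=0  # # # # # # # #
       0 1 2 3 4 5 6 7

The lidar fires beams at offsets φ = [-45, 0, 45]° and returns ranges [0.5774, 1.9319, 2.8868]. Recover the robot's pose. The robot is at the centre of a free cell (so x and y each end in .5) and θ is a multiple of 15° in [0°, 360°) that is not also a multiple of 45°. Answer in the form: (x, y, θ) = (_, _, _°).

(x, y, θ) = (6.5, 5.5, 75°)

Candidates: 35 free-cell centres × 16 headings = 560 poses. Raycast each; keep the one whose scan matches to 4 dp.
  (6.5, 4.5, 75°): beam 3 = 3.0000 ≠ 2.8868 ✗
  (2.5, 7.5, 15°): beam 1 = 5.1962 ≠ 0.5774 ✗
  (3.5, 1.5, 195°): beam 2 = 0.5176 ≠ 1.9319 ✗
  (1.5, 3.5, 300°): beam 1 = 1.9319 ≠ 0.5774 ✗
  …
  (6.5, 5.5, 75°): r_1=0.5774, r_2=1.9319, r_3=2.8868 — all match ✓
No second candidate reproduces the full scan.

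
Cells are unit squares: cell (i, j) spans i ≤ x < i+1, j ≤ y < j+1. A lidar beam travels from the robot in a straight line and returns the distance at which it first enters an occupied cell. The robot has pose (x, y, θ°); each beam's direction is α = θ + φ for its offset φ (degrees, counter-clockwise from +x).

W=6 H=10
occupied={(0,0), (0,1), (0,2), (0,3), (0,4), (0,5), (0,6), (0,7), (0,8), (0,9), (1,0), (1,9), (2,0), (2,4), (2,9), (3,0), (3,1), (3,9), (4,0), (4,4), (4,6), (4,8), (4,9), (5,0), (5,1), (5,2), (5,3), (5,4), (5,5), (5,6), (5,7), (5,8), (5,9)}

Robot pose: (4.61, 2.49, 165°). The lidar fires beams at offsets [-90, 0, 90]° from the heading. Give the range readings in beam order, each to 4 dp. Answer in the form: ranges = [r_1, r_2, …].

ranges = [1.5068, 3.7373, 1.5426]

beam 1: φ=-90°, α=75°
  direction (0.2588, 0.9659); cell (4,2); t to first gridline: x 1.5068, y 0.5280 (then +3.8637 / +1.0353)
    (4,3) via y @ 0.5280
    (5,3) via x @ 1.5068  # hit
  → r_1 = 1.5068
beam 2: φ=0°, α=165°
  direction (-0.9659, 0.2588); cell (4,2); t to first gridline: x 0.6315, y 1.9705 (then +1.0353 / +3.8637)
    (3,2) via x @ 0.6315
    (2,2) via x @ 1.6668
    (2,3) via y @ 1.9705
    (1,3) via x @ 2.7021
    (0,3) via x @ 3.7373  # hit
  → r_2 = 3.7373
beam 3: φ=90°, α=255°
  direction (-0.2588, -0.9659); cell (4,2); t to first gridline: x 2.3569, y 0.5073 (then +3.8637 / +1.0353)
    (4,1) via y @ 0.5073
    (4,0) via y @ 1.5426  # hit
  → r_3 = 1.5426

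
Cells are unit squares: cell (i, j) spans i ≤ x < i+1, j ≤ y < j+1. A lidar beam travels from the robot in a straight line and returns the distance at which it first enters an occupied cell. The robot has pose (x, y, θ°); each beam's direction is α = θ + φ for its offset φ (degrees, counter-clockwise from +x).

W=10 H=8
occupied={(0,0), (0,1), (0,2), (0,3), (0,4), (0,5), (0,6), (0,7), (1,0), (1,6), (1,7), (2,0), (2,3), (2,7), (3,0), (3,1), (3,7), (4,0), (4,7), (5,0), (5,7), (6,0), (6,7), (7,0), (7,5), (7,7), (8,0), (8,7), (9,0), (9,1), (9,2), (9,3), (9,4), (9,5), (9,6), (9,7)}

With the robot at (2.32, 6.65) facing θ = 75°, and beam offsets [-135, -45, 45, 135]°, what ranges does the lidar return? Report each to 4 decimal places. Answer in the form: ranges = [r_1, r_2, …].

beam 1: φ=-135°, α=300°
  direction (0.5000, -0.8660); cell (2,6); t to first gridline: x 1.3600, y 0.7506 (then +2.0000 / +1.1547)
    (2,5) via y @ 0.7506
    (3,5) via x @ 1.3600
    (3,4) via y @ 1.9053
    (3,3) via y @ 3.0600
    (4,3) via x @ 3.3600
    (4,2) via y @ 4.2147
    (5,2) via x @ 5.3600
    (5,1) via y @ 5.3694
    (5,0) via y @ 6.5241  # hit
  → r_1 = 6.5241
beam 2: φ=-45°, α=30°
  direction (0.8660, 0.5000); cell (2,6); t to first gridline: x 0.7852, y 0.7000 (then +1.1547 / +2.0000)
    (2,7) via y @ 0.7000  # hit
  → r_2 = 0.7000
beam 3: φ=45°, α=120°
  direction (-0.5000, 0.8660); cell (2,6); t to first gridline: x 0.6400, y 0.4041 (then +2.0000 / +1.1547)
    (2,7) via y @ 0.4041  # hit
  → r_3 = 0.4041
beam 4: φ=135°, α=210°
  direction (-0.8660, -0.5000); cell (2,6); t to first gridline: x 0.3695, y 1.3000 (then +1.1547 / +2.0000)
    (1,6) via x @ 0.3695  # hit
  → r_4 = 0.3695

ranges = [6.5241, 0.7000, 0.4041, 0.3695]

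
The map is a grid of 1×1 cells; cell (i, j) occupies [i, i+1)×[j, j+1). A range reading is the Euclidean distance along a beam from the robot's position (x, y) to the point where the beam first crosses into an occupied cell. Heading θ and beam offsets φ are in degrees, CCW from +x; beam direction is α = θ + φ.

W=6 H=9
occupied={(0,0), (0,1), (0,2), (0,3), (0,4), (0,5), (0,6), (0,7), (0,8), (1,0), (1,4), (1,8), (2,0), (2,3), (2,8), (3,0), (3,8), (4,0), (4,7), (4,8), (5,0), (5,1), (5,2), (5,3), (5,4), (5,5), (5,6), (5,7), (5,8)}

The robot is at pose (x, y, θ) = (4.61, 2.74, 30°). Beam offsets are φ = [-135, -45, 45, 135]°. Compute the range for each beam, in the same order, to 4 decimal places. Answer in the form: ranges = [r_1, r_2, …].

beam 1: φ=-135°, α=255°
  dir = (cos 255°, sin 255°) = (-0.2588, -0.9659); from cell (4,2)
  next x-line at t=2.3569, next y-line at t=0.7661; Δt_x=3.8637, Δt_y=1.0353
    y: enter (4,1) at t=0.7661
    y: enter (4,0) at t=1.8014 ← occupied
  → r_1 = 1.8014
beam 2: φ=-45°, α=345°
  dir = (cos 345°, sin 345°) = (0.9659, -0.2588); from cell (4,2)
  next x-line at t=0.4038, next y-line at t=2.8591; Δt_x=1.0353, Δt_y=3.8637
    x: enter (5,2) at t=0.4038 ← occupied
  → r_2 = 0.4038
beam 3: φ=45°, α=75°
  dir = (cos 75°, sin 75°) = (0.2588, 0.9659); from cell (4,2)
  next x-line at t=1.5068, next y-line at t=0.2692; Δt_x=3.8637, Δt_y=1.0353
    y: enter (4,3) at t=0.2692
    y: enter (4,4) at t=1.3044
    x: enter (5,4) at t=1.5068 ← occupied
  → r_3 = 1.5068
beam 4: φ=135°, α=165°
  dir = (cos 165°, sin 165°) = (-0.9659, 0.2588); from cell (4,2)
  next x-line at t=0.6315, next y-line at t=1.0046; Δt_x=1.0353, Δt_y=3.8637
    x: enter (3,2) at t=0.6315
    y: enter (3,3) at t=1.0046
    x: enter (2,3) at t=1.6668 ← occupied
  → r_4 = 1.6668

ranges = [1.8014, 0.4038, 1.5068, 1.6668]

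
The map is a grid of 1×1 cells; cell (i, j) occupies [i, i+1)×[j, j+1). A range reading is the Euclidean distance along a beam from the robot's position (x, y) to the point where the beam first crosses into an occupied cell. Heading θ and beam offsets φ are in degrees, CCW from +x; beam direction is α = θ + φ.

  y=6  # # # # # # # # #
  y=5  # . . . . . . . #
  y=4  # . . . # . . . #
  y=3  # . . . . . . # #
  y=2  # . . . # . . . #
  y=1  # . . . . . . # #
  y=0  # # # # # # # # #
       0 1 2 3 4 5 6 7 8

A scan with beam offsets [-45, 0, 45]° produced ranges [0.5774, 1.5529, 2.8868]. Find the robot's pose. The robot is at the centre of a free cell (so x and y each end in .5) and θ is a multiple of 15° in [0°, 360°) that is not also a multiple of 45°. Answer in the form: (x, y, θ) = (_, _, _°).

(x, y, θ) = (5.5, 1.5, 345°)

Candidates: 31 free-cell centres × 16 headings = 496 poses. Raycast each; keep the one whose scan matches to 4 dp.
  (7.5, 4.5, 345°): beam 2 = 0.5176 ≠ 1.5529 ✗
  (6.5, 1.5, 240°): beam 1 = 1.9319 ≠ 0.5774 ✗
  (6.5, 2.5, 60°): beam 1 = 1.5529 ≠ 0.5774 ✗
  (1.5, 1.5, 105°): beam 1 = 5.1962 ≠ 0.5774 ✗
  (5.5, 2.5, 60°): beam 1 = 1.9319 ≠ 0.5774 ✗
  …
  (5.5, 1.5, 345°): r_1=0.5774, r_2=1.5529, r_3=2.8868 — all match ✓
Unique over the lattice → pose = (5.5, 1.5, 345°).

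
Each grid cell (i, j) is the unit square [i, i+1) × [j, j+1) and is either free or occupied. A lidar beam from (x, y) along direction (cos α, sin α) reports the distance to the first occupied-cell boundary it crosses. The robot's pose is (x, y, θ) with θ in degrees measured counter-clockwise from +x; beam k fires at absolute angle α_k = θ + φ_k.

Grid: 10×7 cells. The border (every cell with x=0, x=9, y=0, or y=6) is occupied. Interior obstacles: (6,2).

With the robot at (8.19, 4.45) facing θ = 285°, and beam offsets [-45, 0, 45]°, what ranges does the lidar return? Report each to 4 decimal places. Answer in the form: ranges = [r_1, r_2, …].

ranges = [2.3800, 3.1296, 0.9353]

beam 1: φ=-45°, α=240°
  d=(-0.5000,-0.8660)  start (8,4)  tX=0.3800 tY=0.5196  stride 1/|dx|=2.0000 1/|dy|=1.1547
    cross x-line → (7,4), t=0.3800
    cross y-line → (7,3), t=0.5196
    cross y-line → (7,2), t=1.6743
    cross x-line → (6,2), t=2.3800 (wall)
  → r_1 = 2.3800
beam 2: φ=0°, α=285°
  d=(0.2588,-0.9659)  start (8,4)  tX=3.1296 tY=0.4659  stride 1/|dx|=3.8637 1/|dy|=1.0353
    cross y-line → (8,3), t=0.4659
    cross y-line → (8,2), t=1.5012
    cross y-line → (8,1), t=2.5364
    cross x-line → (9,1), t=3.1296 (wall)
  → r_2 = 3.1296
beam 3: φ=45°, α=330°
  d=(0.8660,-0.5000)  start (8,4)  tX=0.9353 tY=0.9000  stride 1/|dx|=1.1547 1/|dy|=2.0000
    cross y-line → (8,3), t=0.9000
    cross x-line → (9,3), t=0.9353 (wall)
  → r_3 = 0.9353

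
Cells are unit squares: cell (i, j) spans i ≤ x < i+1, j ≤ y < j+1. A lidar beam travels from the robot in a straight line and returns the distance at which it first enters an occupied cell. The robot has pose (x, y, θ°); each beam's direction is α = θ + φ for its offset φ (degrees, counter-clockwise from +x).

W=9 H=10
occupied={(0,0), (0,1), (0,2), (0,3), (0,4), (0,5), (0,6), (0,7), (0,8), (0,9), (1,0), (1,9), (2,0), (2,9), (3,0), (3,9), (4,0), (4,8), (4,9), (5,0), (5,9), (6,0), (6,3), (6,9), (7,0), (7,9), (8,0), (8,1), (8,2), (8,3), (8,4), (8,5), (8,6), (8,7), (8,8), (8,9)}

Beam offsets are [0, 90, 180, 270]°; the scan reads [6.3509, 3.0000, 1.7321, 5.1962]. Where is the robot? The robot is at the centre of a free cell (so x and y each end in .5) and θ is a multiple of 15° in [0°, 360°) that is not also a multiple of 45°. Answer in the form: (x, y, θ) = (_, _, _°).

Candidates: 54 free-cell centres × 16 headings = 864 poses. Raycast each; keep the one whose scan matches to 4 dp.
  (3.5, 5.5, 165°): beam 1 = 2.5882 ≠ 6.3509 ✗
  (4.5, 6.5, 15°): beam 1 = 3.6235 ≠ 6.3509 ✗
  (5.5, 7.5, 345°): beam 1 = 2.5882 ≠ 6.3509 ✗
  (7.5, 6.5, 255°): beam 1 = 2.5882 ≠ 6.3509 ✗
  (3.5, 5.5, 75°): beam 1 = 2.5882 ≠ 6.3509 ✗
  …
  (2.5, 5.5, 30°): r_1=6.3509, r_2=3.0000, r_3=1.7321, r_4=5.1962 — all match ✓
Unique over the lattice → pose = (2.5, 5.5, 30°).

(x, y, θ) = (2.5, 5.5, 30°)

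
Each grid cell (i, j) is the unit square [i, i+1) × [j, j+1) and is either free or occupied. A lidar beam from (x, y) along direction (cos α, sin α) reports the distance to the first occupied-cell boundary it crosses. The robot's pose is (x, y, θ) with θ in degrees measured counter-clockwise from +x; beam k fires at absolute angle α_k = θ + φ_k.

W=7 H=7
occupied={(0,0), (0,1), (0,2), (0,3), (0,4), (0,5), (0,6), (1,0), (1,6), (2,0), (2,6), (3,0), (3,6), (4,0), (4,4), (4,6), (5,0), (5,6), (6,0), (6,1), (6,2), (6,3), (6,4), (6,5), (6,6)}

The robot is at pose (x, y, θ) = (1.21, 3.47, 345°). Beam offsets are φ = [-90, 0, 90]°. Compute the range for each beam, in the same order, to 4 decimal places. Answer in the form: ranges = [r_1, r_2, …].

beam 1: φ=-90°, α=255°
  dir = (cos 255°, sin 255°) = (-0.2588, -0.9659); from cell (1,3)
  next x-line at t=0.8114, next y-line at t=0.4866; Δt_x=3.8637, Δt_y=1.0353
    y: enter (1,2) at t=0.4866
    x: enter (0,2) at t=0.8114 ← occupied
  → r_1 = 0.8114
beam 2: φ=0°, α=345°
  dir = (cos 345°, sin 345°) = (0.9659, -0.2588); from cell (1,3)
  next x-line at t=0.8179, next y-line at t=1.8159; Δt_x=1.0353, Δt_y=3.8637
    x: enter (2,3) at t=0.8179
    y: enter (2,2) at t=1.8159
    x: enter (3,2) at t=1.8531
    x: enter (4,2) at t=2.8884
    x: enter (5,2) at t=3.9237
    x: enter (6,2) at t=4.9590 ← occupied
  → r_2 = 4.9590
beam 3: φ=90°, α=75°
  dir = (cos 75°, sin 75°) = (0.2588, 0.9659); from cell (1,3)
  next x-line at t=3.0523, next y-line at t=0.5487; Δt_x=3.8637, Δt_y=1.0353
    y: enter (1,4) at t=0.5487
    y: enter (1,5) at t=1.5840
    y: enter (1,6) at t=2.6192 ← occupied
  → r_3 = 2.6192

ranges = [0.8114, 4.9590, 2.6192]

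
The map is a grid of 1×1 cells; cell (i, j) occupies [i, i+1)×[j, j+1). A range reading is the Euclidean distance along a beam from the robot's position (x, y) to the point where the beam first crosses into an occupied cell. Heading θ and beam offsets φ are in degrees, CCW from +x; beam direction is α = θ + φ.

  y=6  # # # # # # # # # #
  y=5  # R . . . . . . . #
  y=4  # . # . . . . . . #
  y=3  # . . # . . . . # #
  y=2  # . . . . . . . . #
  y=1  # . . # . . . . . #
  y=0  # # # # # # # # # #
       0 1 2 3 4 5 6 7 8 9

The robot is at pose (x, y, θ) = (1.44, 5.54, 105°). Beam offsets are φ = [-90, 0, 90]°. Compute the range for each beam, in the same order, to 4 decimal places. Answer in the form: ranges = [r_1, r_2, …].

beam 1: φ=-90°, α=15°
  d=(0.9659,0.2588)  start (1,5)  tX=0.5798 tY=1.7773  stride 1/|dx|=1.0353 1/|dy|=3.8637
    cross x-line → (2,5), t=0.5798
    cross x-line → (3,5), t=1.6150
    cross y-line → (3,6), t=1.7773 (wall)
  → r_1 = 1.7773
beam 2: φ=0°, α=105°
  d=(-0.2588,0.9659)  start (1,5)  tX=1.7000 tY=0.4762  stride 1/|dx|=3.8637 1/|dy|=1.0353
    cross y-line → (1,6), t=0.4762 (wall)
  → r_2 = 0.4762
beam 3: φ=90°, α=195°
  d=(-0.9659,-0.2588)  start (1,5)  tX=0.4555 tY=2.0864  stride 1/|dx|=1.0353 1/|dy|=3.8637
    cross x-line → (0,5), t=0.4555 (wall)
  → r_3 = 0.4555

ranges = [1.7773, 0.4762, 0.4555]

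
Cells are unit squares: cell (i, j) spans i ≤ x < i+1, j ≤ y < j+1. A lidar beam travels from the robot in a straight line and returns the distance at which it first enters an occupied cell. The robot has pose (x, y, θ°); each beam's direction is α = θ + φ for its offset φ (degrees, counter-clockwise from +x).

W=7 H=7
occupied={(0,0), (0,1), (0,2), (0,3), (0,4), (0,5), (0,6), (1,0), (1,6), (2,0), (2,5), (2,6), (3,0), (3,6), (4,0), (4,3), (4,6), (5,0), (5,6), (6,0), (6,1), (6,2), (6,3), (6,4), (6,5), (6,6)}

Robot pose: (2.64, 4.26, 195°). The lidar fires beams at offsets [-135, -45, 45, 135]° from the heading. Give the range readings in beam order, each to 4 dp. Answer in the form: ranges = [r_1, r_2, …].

beam 1: φ=-135°, α=60°
  d=(0.5000,0.8660)  start (2,4)  tX=0.7200 tY=0.8545  stride 1/|dx|=2.0000 1/|dy|=1.1547
    cross x-line → (3,4), t=0.7200
    cross y-line → (3,5), t=0.8545
    cross y-line → (3,6), t=2.0092 (wall)
  → r_1 = 2.0092
beam 2: φ=-45°, α=150°
  d=(-0.8660,0.5000)  start (2,4)  tX=0.7390 tY=1.4800  stride 1/|dx|=1.1547 1/|dy|=2.0000
    cross x-line → (1,4), t=0.7390
    cross y-line → (1,5), t=1.4800
    cross x-line → (0,5), t=1.8937 (wall)
  → r_2 = 1.8937
beam 3: φ=45°, α=240°
  d=(-0.5000,-0.8660)  start (2,4)  tX=1.2800 tY=0.3002  stride 1/|dx|=2.0000 1/|dy|=1.1547
    cross y-line → (2,3), t=0.3002
    cross x-line → (1,3), t=1.2800
    cross y-line → (1,2), t=1.4549
    cross y-line → (1,1), t=2.6096
    cross x-line → (0,1), t=3.2800 (wall)
  → r_3 = 3.2800
beam 4: φ=135°, α=330°
  d=(0.8660,-0.5000)  start (2,4)  tX=0.4157 tY=0.5200  stride 1/|dx|=1.1547 1/|dy|=2.0000
    cross x-line → (3,4), t=0.4157
    cross y-line → (3,3), t=0.5200
    cross x-line → (4,3), t=1.5704 (wall)
  → r_4 = 1.5704

ranges = [2.0092, 1.8937, 3.2800, 1.5704]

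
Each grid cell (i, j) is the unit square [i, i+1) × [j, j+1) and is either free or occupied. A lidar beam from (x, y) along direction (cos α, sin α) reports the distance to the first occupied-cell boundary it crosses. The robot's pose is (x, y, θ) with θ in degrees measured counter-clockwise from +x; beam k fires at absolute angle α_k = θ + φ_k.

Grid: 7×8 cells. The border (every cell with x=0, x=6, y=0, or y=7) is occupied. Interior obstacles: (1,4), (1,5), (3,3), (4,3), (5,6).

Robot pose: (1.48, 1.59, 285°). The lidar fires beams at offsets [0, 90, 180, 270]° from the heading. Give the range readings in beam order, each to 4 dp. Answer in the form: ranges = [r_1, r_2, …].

beam 1: φ=0°, α=285°
  direction (0.2588, -0.9659); cell (1,1); t to first gridline: x 2.0091, y 0.6108 (then +3.8637 / +1.0353)
    (1,0) via y @ 0.6108  # hit
  → r_1 = 0.6108
beam 2: φ=90°, α=15°
  direction (0.9659, 0.2588); cell (1,1); t to first gridline: x 0.5383, y 1.5841 (then +1.0353 / +3.8637)
    (2,1) via x @ 0.5383
    (3,1) via x @ 1.5736
    (3,2) via y @ 1.5841
    (4,2) via x @ 2.6089
    (5,2) via x @ 3.6442
    (6,2) via x @ 4.6794  # hit
  → r_2 = 4.6794
beam 3: φ=180°, α=105°
  direction (-0.2588, 0.9659); cell (1,1); t to first gridline: x 1.8546, y 0.4245 (then +3.8637 / +1.0353)
    (1,2) via y @ 0.4245
    (1,3) via y @ 1.4597
    (0,3) via x @ 1.8546  # hit
  → r_3 = 1.8546
beam 4: φ=270°, α=195°
  direction (-0.9659, -0.2588); cell (1,1); t to first gridline: x 0.4969, y 2.2796 (then +1.0353 / +3.8637)
    (0,1) via x @ 0.4969  # hit
  → r_4 = 0.4969

ranges = [0.6108, 4.6794, 1.8546, 0.4969]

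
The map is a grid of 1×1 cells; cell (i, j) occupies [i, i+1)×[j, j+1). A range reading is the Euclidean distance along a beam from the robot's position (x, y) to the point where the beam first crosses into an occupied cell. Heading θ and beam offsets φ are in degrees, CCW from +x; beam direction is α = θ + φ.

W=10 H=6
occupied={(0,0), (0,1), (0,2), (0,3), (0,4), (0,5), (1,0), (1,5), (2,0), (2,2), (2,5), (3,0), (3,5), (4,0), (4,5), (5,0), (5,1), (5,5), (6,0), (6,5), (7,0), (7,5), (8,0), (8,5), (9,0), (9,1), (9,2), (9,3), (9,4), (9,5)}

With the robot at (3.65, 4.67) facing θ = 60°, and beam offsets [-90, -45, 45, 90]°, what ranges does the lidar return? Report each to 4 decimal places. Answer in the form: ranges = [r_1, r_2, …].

ranges = [6.1776, 1.2750, 0.3416, 0.6600]

beam 1: φ=-90°, α=330°
  dir = (cos 330°, sin 330°) = (0.8660, -0.5000); from cell (3,4)
  next x-line at t=0.4041, next y-line at t=1.3400; Δt_x=1.1547, Δt_y=2.0000
    x: enter (4,4) at t=0.4041
    y: enter (4,3) at t=1.3400
    x: enter (5,3) at t=1.5588
    x: enter (6,3) at t=2.7135
    y: enter (6,2) at t=3.3400
    x: enter (7,2) at t=3.8682
    x: enter (8,2) at t=5.0229
    y: enter (8,1) at t=5.3400
    x: enter (9,1) at t=6.1776 ← occupied
  → r_1 = 6.1776
beam 2: φ=-45°, α=15°
  dir = (cos 15°, sin 15°) = (0.9659, 0.2588); from cell (3,4)
  next x-line at t=0.3623, next y-line at t=1.2750; Δt_x=1.0353, Δt_y=3.8637
    x: enter (4,4) at t=0.3623
    y: enter (4,5) at t=1.2750 ← occupied
  → r_2 = 1.2750
beam 3: φ=45°, α=105°
  dir = (cos 105°, sin 105°) = (-0.2588, 0.9659); from cell (3,4)
  next x-line at t=2.5114, next y-line at t=0.3416; Δt_x=3.8637, Δt_y=1.0353
    y: enter (3,5) at t=0.3416 ← occupied
  → r_3 = 0.3416
beam 4: φ=90°, α=150°
  dir = (cos 150°, sin 150°) = (-0.8660, 0.5000); from cell (3,4)
  next x-line at t=0.7506, next y-line at t=0.6600; Δt_x=1.1547, Δt_y=2.0000
    y: enter (3,5) at t=0.6600 ← occupied
  → r_4 = 0.6600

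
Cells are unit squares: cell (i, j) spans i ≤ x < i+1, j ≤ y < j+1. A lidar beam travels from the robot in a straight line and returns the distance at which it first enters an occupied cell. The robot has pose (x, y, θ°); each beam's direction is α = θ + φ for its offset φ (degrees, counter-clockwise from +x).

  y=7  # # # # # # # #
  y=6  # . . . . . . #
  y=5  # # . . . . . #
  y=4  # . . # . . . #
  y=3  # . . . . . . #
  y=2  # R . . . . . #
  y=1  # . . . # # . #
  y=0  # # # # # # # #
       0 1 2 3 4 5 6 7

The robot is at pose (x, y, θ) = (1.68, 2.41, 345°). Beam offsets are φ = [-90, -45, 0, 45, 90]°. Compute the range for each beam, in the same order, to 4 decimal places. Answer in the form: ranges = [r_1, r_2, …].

ranges = [1.4597, 1.6281, 2.4018, 6.1430, 4.7519]

beam 1: φ=-90°, α=255°
  cosα=-0.2588 sinα=-0.9659 | (1,2) | tMaxX 2.6273 tMaxY 0.4245 | tΔX 3.8637 tΔY 1.0353
    t=0.4245 [y] (1,1)
    t=1.4597 [y] (1,0) — stop
  → r_1 = 1.4597
beam 2: φ=-45°, α=300°
  cosα=0.5000 sinα=-0.8660 | (1,2) | tMaxX 0.6400 tMaxY 0.4734 | tΔX 2.0000 tΔY 1.1547
    t=0.4734 [y] (1,1)
    t=0.6400 [x] (2,1)
    t=1.6281 [y] (2,0) — stop
  → r_2 = 1.6281
beam 3: φ=0°, α=345°
  cosα=0.9659 sinα=-0.2588 | (1,2) | tMaxX 0.3313 tMaxY 1.5841 | tΔX 1.0353 tΔY 3.8637
    t=0.3313 [x] (2,2)
    t=1.3666 [x] (3,2)
    t=1.5841 [y] (3,1)
    t=2.4018 [x] (4,1) — stop
  → r_3 = 2.4018
beam 4: φ=45°, α=30°
  cosα=0.8660 sinα=0.5000 | (1,2) | tMaxX 0.3695 tMaxY 1.1800 | tΔX 1.1547 tΔY 2.0000
    t=0.3695 [x] (2,2)
    t=1.1800 [y] (2,3)
    t=1.5242 [x] (3,3)
    t=2.6789 [x] (4,3)
    t=3.1800 [y] (4,4)
    t=3.8336 [x] (5,4)
    t=4.9883 [x] (6,4)
    t=5.1800 [y] (6,5)
    t=6.1430 [x] (7,5) — stop
  → r_4 = 6.1430
beam 5: φ=90°, α=75°
  cosα=0.2588 sinα=0.9659 | (1,2) | tMaxX 1.2364 tMaxY 0.6108 | tΔX 3.8637 tΔY 1.0353
    t=0.6108 [y] (1,3)
    t=1.2364 [x] (2,3)
    t=1.6461 [y] (2,4)
    t=2.6814 [y] (2,5)
    t=3.7166 [y] (2,6)
    t=4.7519 [y] (2,7) — stop
  → r_5 = 4.7519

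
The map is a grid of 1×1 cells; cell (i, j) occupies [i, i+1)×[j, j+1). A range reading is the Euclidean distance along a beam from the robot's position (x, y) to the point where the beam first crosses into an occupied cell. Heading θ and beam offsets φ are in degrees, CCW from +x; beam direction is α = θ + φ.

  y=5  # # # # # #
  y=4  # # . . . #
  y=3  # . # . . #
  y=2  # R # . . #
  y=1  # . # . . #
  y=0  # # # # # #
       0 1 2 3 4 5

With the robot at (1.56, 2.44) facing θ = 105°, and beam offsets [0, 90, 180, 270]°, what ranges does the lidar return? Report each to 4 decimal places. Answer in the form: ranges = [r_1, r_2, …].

beam 1: φ=0°, α=105°
  d=(-0.2588,0.9659)  start (1,2)  tX=2.1637 tY=0.5798  stride 1/|dx|=3.8637 1/|dy|=1.0353
    cross y-line → (1,3), t=0.5798
    cross y-line → (1,4), t=1.6150 (wall)
  → r_1 = 1.6150
beam 2: φ=90°, α=195°
  d=(-0.9659,-0.2588)  start (1,2)  tX=0.5798 tY=1.7000  stride 1/|dx|=1.0353 1/|dy|=3.8637
    cross x-line → (0,2), t=0.5798 (wall)
  → r_2 = 0.5798
beam 3: φ=180°, α=285°
  d=(0.2588,-0.9659)  start (1,2)  tX=1.7000 tY=0.4555  stride 1/|dx|=3.8637 1/|dy|=1.0353
    cross y-line → (1,1), t=0.4555
    cross y-line → (1,0), t=1.4908 (wall)
  → r_3 = 1.4908
beam 4: φ=270°, α=15°
  d=(0.9659,0.2588)  start (1,2)  tX=0.4555 tY=2.1637  stride 1/|dx|=1.0353 1/|dy|=3.8637
    cross x-line → (2,2), t=0.4555 (wall)
  → r_4 = 0.4555

ranges = [1.6150, 0.5798, 1.4908, 0.4555]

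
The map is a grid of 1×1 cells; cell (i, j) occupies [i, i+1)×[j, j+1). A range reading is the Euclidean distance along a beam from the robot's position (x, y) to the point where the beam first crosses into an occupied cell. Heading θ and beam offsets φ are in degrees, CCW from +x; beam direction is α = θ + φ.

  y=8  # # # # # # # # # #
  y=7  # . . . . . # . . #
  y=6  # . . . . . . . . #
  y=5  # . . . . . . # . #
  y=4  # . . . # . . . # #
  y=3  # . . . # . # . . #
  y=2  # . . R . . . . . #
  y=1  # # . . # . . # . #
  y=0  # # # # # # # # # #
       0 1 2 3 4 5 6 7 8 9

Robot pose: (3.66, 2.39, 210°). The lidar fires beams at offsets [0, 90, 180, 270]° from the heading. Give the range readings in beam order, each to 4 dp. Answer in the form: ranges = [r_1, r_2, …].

beam 1: φ=0°, α=210°
  cosα=-0.8660 sinα=-0.5000 | (3,2) | tMaxX 0.7621 tMaxY 0.7800 | tΔX 1.1547 tΔY 2.0000
    t=0.7621 [x] (2,2)
    t=0.7800 [y] (2,1)
    t=1.9168 [x] (1,1) — stop
  → r_1 = 1.9168
beam 2: φ=90°, α=300°
  cosα=0.5000 sinα=-0.8660 | (3,2) | tMaxX 0.6800 tMaxY 0.4503 | tΔX 2.0000 tΔY 1.1547
    t=0.4503 [y] (3,1)
    t=0.6800 [x] (4,1) — stop
  → r_2 = 0.6800
beam 3: φ=180°, α=30°
  cosα=0.8660 sinα=0.5000 | (3,2) | tMaxX 0.3926 tMaxY 1.2200 | tΔX 1.1547 tΔY 2.0000
    t=0.3926 [x] (4,2)
    t=1.2200 [y] (4,3) — stop
  → r_3 = 1.2200
beam 4: φ=270°, α=120°
  cosα=-0.5000 sinα=0.8660 | (3,2) | tMaxX 1.3200 tMaxY 0.7044 | tΔX 2.0000 tΔY 1.1547
    t=0.7044 [y] (3,3)
    t=1.3200 [x] (2,3)
    t=1.8591 [y] (2,4)
    t=3.0138 [y] (2,5)
    t=3.3200 [x] (1,5)
    t=4.1685 [y] (1,6)
    t=5.3200 [x] (0,6) — stop
  → r_4 = 5.3200

ranges = [1.9168, 0.6800, 1.2200, 5.3200]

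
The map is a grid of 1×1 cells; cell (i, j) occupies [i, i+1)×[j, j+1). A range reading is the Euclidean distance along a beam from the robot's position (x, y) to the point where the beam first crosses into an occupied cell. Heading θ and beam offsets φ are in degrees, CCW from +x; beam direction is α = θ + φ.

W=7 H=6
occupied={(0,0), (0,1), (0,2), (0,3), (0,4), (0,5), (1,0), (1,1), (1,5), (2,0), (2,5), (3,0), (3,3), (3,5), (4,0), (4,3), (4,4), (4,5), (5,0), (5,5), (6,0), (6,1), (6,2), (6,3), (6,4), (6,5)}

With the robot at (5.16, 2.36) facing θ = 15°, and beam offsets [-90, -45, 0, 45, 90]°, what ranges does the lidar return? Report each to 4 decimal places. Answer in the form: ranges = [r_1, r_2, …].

ranges = [1.4080, 0.9699, 0.8696, 1.6800, 0.6626]

beam 1: φ=-90°, α=285°
  direction (0.2588, -0.9659); cell (5,2); t to first gridline: x 3.2455, y 0.3727 (then +3.8637 / +1.0353)
    (5,1) via y @ 0.3727
    (5,0) via y @ 1.4080  # hit
  → r_1 = 1.4080
beam 2: φ=-45°, α=330°
  direction (0.8660, -0.5000); cell (5,2); t to first gridline: x 0.9699, y 0.7200 (then +1.1547 / +2.0000)
    (5,1) via y @ 0.7200
    (6,1) via x @ 0.9699  # hit
  → r_2 = 0.9699
beam 3: φ=0°, α=15°
  direction (0.9659, 0.2588); cell (5,2); t to first gridline: x 0.8696, y 2.4728 (then +1.0353 / +3.8637)
    (6,2) via x @ 0.8696  # hit
  → r_3 = 0.8696
beam 4: φ=45°, α=60°
  direction (0.5000, 0.8660); cell (5,2); t to first gridline: x 1.6800, y 0.7390 (then +2.0000 / +1.1547)
    (5,3) via y @ 0.7390
    (6,3) via x @ 1.6800  # hit
  → r_4 = 1.6800
beam 5: φ=90°, α=105°
  direction (-0.2588, 0.9659); cell (5,2); t to first gridline: x 0.6182, y 0.6626 (then +3.8637 / +1.0353)
    (4,2) via x @ 0.6182
    (4,3) via y @ 0.6626  # hit
  → r_5 = 0.6626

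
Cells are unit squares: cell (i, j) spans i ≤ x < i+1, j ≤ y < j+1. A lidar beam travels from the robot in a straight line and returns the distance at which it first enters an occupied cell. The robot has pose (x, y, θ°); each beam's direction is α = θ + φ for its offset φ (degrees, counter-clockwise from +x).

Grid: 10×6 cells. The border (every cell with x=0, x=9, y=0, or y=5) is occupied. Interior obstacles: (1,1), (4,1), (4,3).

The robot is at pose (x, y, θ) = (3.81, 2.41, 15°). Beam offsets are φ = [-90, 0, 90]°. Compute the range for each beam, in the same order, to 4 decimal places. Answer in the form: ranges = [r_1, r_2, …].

beam 1: φ=-90°, α=285°
  dir = (cos 285°, sin 285°) = (0.2588, -0.9659); from cell (3,2)
  next x-line at t=0.7341, next y-line at t=0.4245; Δt_x=3.8637, Δt_y=1.0353
    y: enter (3,1) at t=0.4245
    x: enter (4,1) at t=0.7341 ← occupied
  → r_1 = 0.7341
beam 2: φ=0°, α=15°
  dir = (cos 15°, sin 15°) = (0.9659, 0.2588); from cell (3,2)
  next x-line at t=0.1967, next y-line at t=2.2796; Δt_x=1.0353, Δt_y=3.8637
    x: enter (4,2) at t=0.1967
    x: enter (5,2) at t=1.2320
    x: enter (6,2) at t=2.2673
    y: enter (6,3) at t=2.2796
    x: enter (7,3) at t=3.3025
    x: enter (8,3) at t=4.3378
    x: enter (9,3) at t=5.3731 ← occupied
  → r_2 = 5.3731
beam 3: φ=90°, α=105°
  dir = (cos 105°, sin 105°) = (-0.2588, 0.9659); from cell (3,2)
  next x-line at t=3.1296, next y-line at t=0.6108; Δt_x=3.8637, Δt_y=1.0353
    y: enter (3,3) at t=0.6108
    y: enter (3,4) at t=1.6461
    y: enter (3,5) at t=2.6814 ← occupied
  → r_3 = 2.6814

ranges = [0.7341, 5.3731, 2.6814]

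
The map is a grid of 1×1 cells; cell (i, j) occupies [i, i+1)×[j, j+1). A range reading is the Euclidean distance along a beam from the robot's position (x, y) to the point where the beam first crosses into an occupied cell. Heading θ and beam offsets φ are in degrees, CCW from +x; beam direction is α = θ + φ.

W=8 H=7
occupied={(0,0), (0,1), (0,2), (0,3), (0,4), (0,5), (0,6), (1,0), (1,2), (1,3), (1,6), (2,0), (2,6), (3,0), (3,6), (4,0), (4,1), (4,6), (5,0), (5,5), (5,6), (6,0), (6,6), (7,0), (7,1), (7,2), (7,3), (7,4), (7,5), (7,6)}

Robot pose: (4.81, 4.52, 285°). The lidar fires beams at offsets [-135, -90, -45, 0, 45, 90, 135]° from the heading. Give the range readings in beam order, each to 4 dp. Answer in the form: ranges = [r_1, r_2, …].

beam 1: φ=-135°, α=150°
  d=(-0.8660,0.5000)  start (4,4)  tX=0.9353 tY=0.9600  stride 1/|dx|=1.1547 1/|dy|=2.0000
    cross x-line → (3,4), t=0.9353
    cross y-line → (3,5), t=0.9600
    cross x-line → (2,5), t=2.0900
    cross y-line → (2,6), t=2.9600 (wall)
  → r_1 = 2.9600
beam 2: φ=-90°, α=195°
  d=(-0.9659,-0.2588)  start (4,4)  tX=0.8386 tY=2.0091  stride 1/|dx|=1.0353 1/|dy|=3.8637
    cross x-line → (3,4), t=0.8386
    cross x-line → (2,4), t=1.8738
    cross y-line → (2,3), t=2.0091
    cross x-line → (1,3), t=2.9091 (wall)
  → r_2 = 2.9091
beam 3: φ=-45°, α=240°
  d=(-0.5000,-0.8660)  start (4,4)  tX=1.6200 tY=0.6004  stride 1/|dx|=2.0000 1/|dy|=1.1547
    cross y-line → (4,3), t=0.6004
    cross x-line → (3,3), t=1.6200
    cross y-line → (3,2), t=1.7551
    cross y-line → (3,1), t=2.9098
    cross x-line → (2,1), t=3.6200
    cross y-line → (2,0), t=4.0645 (wall)
  → r_3 = 4.0645
beam 4: φ=0°, α=285°
  d=(0.2588,-0.9659)  start (4,4)  tX=0.7341 tY=0.5383  stride 1/|dx|=3.8637 1/|dy|=1.0353
    cross y-line → (4,3), t=0.5383
    cross x-line → (5,3), t=0.7341
    cross y-line → (5,2), t=1.5736
    cross y-line → (5,1), t=2.6089
    cross y-line → (5,0), t=3.6442 (wall)
  → r_4 = 3.6442
beam 5: φ=45°, α=330°
  d=(0.8660,-0.5000)  start (4,4)  tX=0.2194 tY=1.0400  stride 1/|dx|=1.1547 1/|dy|=2.0000
    cross x-line → (5,4), t=0.2194
    cross y-line → (5,3), t=1.0400
    cross x-line → (6,3), t=1.3741
    cross x-line → (7,3), t=2.5288 (wall)
  → r_5 = 2.5288
beam 6: φ=90°, α=15°
  d=(0.9659,0.2588)  start (4,4)  tX=0.1967 tY=1.8546  stride 1/|dx|=1.0353 1/|dy|=3.8637
    cross x-line → (5,4), t=0.1967
    cross x-line → (6,4), t=1.2320
    cross y-line → (6,5), t=1.8546
    cross x-line → (7,5), t=2.2673 (wall)
  → r_6 = 2.2673
beam 7: φ=135°, α=60°
  d=(0.5000,0.8660)  start (4,4)  tX=0.3800 tY=0.5543  stride 1/|dx|=2.0000 1/|dy|=1.1547
    cross x-line → (5,4), t=0.3800
    cross y-line → (5,5), t=0.5543 (wall)
  → r_7 = 0.5543

ranges = [2.9600, 2.9091, 4.0645, 3.6442, 2.5288, 2.2673, 0.5543]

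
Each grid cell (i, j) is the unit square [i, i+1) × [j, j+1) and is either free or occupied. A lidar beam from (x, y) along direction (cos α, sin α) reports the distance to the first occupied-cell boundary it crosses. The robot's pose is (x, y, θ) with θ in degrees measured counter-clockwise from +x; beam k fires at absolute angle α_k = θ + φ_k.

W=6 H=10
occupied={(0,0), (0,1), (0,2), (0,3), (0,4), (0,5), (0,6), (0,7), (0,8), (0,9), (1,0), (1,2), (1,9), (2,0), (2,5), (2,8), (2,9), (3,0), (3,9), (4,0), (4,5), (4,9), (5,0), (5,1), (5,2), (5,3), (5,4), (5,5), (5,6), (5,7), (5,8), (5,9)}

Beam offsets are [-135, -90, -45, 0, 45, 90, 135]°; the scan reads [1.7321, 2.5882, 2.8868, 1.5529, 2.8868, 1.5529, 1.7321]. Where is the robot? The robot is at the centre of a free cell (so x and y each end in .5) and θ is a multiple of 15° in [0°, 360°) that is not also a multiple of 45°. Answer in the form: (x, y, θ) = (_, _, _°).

(x, y, θ) = (3.5, 2.5, 165°)

Candidates: 28 free-cell centres × 16 headings = 448 poses. Raycast each; keep the one whose scan matches to 4 dp.
  (4.5, 7.5, 240°): beam 1 = 1.5529 ≠ 1.7321 ✗
  (1.5, 3.5, 60°): beam 1 = 0.5176 ≠ 1.7321 ✗
  (3.5, 8.5, 150°): beam 1 = 1.5529 ≠ 1.7321 ✗
  …
  (3.5, 2.5, 165°): r_1=1.7321, r_2=2.5882, r_3=2.8868, r_4=1.5529, r_5=2.8868, r_6=1.5529, r_7=1.7321 — all match ✓
No second candidate reproduces the full scan.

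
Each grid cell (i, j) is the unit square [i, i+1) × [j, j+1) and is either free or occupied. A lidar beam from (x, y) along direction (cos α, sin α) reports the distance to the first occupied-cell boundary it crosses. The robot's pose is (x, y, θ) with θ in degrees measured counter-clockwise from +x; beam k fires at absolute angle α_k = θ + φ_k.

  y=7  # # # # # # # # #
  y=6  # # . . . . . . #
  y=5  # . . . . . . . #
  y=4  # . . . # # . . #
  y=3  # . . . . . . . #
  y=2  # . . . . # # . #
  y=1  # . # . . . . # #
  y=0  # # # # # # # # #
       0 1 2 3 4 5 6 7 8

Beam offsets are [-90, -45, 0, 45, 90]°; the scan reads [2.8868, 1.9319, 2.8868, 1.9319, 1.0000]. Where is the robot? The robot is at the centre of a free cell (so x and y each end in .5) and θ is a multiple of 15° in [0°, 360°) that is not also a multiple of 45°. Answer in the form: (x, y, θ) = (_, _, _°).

The pose lattice has 35·16 = 560 candidates. Test each by forward raycasting.
  (3.5, 3.5, 285°): beam 1 = 2.5882 ≠ 2.8868 ✗
  (1.5, 1.5, 150°): beam 1 = 6.3509 ≠ 2.8868 ✗
  (7.5, 2.5, 15°): beam 1 = 0.5176 ≠ 2.8868 ✗
  …
  (3.5, 3.5, 300°): r_1=2.8868, r_2=1.9319, r_3=2.8868, r_4=1.9319, r_5=1.0000 — all match ✓
No second candidate reproduces the full scan.

(x, y, θ) = (3.5, 3.5, 300°)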